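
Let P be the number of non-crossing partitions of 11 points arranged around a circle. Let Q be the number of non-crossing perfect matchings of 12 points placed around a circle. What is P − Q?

The non-crossing partitions of [11] form a lattice of size C_11. So P = C_11 = 58786.
Pairing 12 circle points by 6 non-crossing chords gives C_6 matchings. So Q = C_6 = 132.
P − Q = 58786 − 132 = 58654.

58654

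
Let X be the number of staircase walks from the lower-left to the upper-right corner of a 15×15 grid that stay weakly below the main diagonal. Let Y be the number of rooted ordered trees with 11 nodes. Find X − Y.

Monotone paths in an n×n grid that stay weakly below the diagonal are counted by C_n; here n = 15. So X = C_15 = 9694845.
A rooted plane tree on 11 nodes has 10 edges, and such trees are counted by C_10. So Y = C_10 = 16796.
X − Y = 9694845 − 16796 = 9678049.

9678049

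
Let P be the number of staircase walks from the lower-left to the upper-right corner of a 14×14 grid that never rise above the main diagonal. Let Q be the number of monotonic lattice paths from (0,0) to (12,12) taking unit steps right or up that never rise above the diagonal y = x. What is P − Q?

Sub-diagonal monotone paths from (0,0) to (14,14) biject with Dyck paths of semilength 14, giving C_14. So P = C_14 = 2674440.
Monotone paths in an n×n grid that stay weakly below the diagonal are counted by C_n; here n = 12. So Q = C_12 = 208012.
P − Q = 2674440 − 208012 = 2466428.

2466428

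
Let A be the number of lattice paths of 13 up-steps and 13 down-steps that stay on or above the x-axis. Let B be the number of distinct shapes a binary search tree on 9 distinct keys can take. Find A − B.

Dyck paths of semilength n (length 2n) are counted by C_n; here n = 13. So A = C_13 = 742900.
Binary trees (left/right distinguished) on n nodes are counted by C_n; here n = 9. So B = C_9 = 4862.
A − B = 742900 − 4862 = 738038.

738038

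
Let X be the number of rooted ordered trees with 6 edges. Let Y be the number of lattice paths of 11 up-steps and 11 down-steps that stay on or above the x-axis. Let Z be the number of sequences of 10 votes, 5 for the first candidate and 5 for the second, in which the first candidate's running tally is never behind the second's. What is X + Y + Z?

A rooted plane tree with 6 edges has 7 nodes, and the count is C_6. So X = C_6 = 132.
Dyck paths of semilength n (length 2n) are counted by C_n; here n = 11. So Y = C_11 = 58786.
Reading a vote for the leader as '(' and for the other as ')' turns such a sequence into a balanced string of 5 pairs, so the count is C_5. So Z = C_5 = 42.
X + Y + Z = 132 + 58786 + 42 = 58960.

58960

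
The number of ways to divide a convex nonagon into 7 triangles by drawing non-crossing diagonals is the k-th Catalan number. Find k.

Triangulations of a convex m-gon are counted by C_{m−2}; with m = 9 this is C_7.

7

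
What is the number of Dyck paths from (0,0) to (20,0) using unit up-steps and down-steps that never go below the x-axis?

16796

Dyck paths of semilength n (length 2n) are counted by C_n; here n = 10.
C_10 = C(20,10)/11 = 184756/11 = 16796.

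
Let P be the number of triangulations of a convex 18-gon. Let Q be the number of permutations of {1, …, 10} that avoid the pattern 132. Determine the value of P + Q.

A convex 18-gon is triangulated into 16 triangles, and the number of such triangulations is the Catalan number C_{18−2} = C_16. So P = C_16 = 35357670.
Permutations of [n] avoiding any single length-3 pattern are counted by C_n; here n = 10. So Q = C_10 = 16796.
P + Q = 35357670 + 16796 = 35374466.

35374466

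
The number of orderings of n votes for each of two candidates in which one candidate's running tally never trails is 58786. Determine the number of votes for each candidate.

11

Such ballot sequences with n votes each are counted by C_n; 58786 = C_11.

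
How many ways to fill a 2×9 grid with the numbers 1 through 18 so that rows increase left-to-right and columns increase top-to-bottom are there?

4862

Standard Young tableaux of shape 2×n are counted by C_n; here n = 9.
C_9 = C(18,9)/10 = 48620/10 = 4862.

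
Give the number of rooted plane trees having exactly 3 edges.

5

Rooted ordered trees with n edges are counted by C_n; here n = 3.
C_3 = 5.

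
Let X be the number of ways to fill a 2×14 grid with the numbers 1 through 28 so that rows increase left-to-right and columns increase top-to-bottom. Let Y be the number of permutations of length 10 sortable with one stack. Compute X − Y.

2657644

By the hook-length formula (or a Dyck-path bijection), SYT of shape 2×14 number C_14. So X = C_14 = 2674440.
Stack-sortable permutations are exactly the 231-avoiding ones, counted by C_n; here n = 10. So Y = C_10 = 16796.
X − Y = 2674440 − 16796 = 2657644.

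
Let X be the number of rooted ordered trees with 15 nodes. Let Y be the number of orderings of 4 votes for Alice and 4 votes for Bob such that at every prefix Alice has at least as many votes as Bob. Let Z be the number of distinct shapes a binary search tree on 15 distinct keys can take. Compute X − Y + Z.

Rooted ordered (plane) trees on m nodes have m−1 edges and are counted by C_{m−1}; m = 15 gives C_14. So X = C_14 = 2674440.
Reading a vote for the leader as '(' and for the other as ')' turns such a sequence into a balanced string of 4 pairs, so the count is C_4. So Y = C_4 = 14.
Rooted binary trees with 15 nodes (each child slot possibly empty) number C_15. So Z = C_15 = 9694845.
X − Y + Z = 2674440 − 14 + 9694845 = 12369271.

12369271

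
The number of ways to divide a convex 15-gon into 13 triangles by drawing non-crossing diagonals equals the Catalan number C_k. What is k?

13

A convex 15-gon is triangulated into 13 triangles, and the number of such triangulations is the Catalan number C_{15−2} = C_13.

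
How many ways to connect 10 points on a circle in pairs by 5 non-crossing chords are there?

Pairing 10 circle points by 5 non-crossing chords gives C_5 matchings.
C_5 = 42.

42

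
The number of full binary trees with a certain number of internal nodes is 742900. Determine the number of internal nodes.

13

Full binary trees with n internal nodes are counted by C_n. Since C_13 = 742900, the index is 13.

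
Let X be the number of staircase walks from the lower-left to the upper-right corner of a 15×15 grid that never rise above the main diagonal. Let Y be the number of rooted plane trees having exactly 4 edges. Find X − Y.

9694831

Sub-diagonal monotone paths from (0,0) to (15,15) biject with Dyck paths of semilength 15, giving C_15. So X = C_15 = 9694845.
A rooted plane tree with 4 edges has 5 nodes, and the count is C_4. So Y = C_4 = 14.
X − Y = 9694845 − 14 = 9694831.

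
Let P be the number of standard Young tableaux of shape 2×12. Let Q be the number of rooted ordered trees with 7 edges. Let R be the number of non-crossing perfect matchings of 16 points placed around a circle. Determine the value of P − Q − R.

206153

By the hook-length formula (or a Dyck-path bijection), SYT of shape 2×12 number C_12. So P = C_12 = 208012.
Rooted ordered trees with n edges are counted by C_n; here n = 7. So Q = C_7 = 429.
Non-crossing perfect matchings of 2n points on a circle are counted by C_n; with 16 points, n = 8. So R = C_8 = 1430.
P − Q − R = 208012 − 429 − 1430 = 206153.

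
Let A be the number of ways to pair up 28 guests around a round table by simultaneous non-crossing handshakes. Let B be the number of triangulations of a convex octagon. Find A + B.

2674572

With 28 = 2·14 people, non-crossing handshake pairings are non-crossing perfect matchings on a circle, counted by C_14. So A = C_14 = 2674440.
The number of triangulations of an 8-gon is the Catalan number C_6 (index = sides − 2). So B = C_6 = 132.
A + B = 2674440 + 132 = 2674572.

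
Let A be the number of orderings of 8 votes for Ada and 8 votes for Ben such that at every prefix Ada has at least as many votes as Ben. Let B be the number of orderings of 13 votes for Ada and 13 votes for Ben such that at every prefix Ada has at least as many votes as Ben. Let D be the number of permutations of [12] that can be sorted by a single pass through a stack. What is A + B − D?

536318

Ballot sequences with n votes each where one side never trails are Dyck words, counted by C_n; here n = 8. So A = C_8 = 1430.
Reading a vote for the leader as '(' and for the other as ')' turns such a sequence into a balanced string of 13 pairs, so the count is C_13. So B = C_13 = 742900.
Stack-sortable permutations are exactly the 231-avoiding ones, counted by C_n; here n = 12. So D = C_12 = 208012.
A + B − D = 1430 + 742900 − 208012 = 536318.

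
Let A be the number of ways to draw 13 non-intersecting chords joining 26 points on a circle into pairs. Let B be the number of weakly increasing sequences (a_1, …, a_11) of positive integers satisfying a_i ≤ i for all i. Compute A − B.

684114

Non-crossing perfect matchings of 2n points on a circle are counted by C_n; with 26 points, n = 13. So A = C_13 = 742900.
Weakly increasing sequences with a_i ≤ i biject with Dyck paths of semilength 11, so there are C_11. So B = C_11 = 58786.
A − B = 742900 − 58786 = 684114.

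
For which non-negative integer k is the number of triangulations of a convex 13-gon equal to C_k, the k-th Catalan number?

A convex 13-gon is triangulated into 11 triangles, and the number of such triangulations is the Catalan number C_{13−2} = C_11.

11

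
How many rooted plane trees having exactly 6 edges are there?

A rooted plane tree with 6 edges has 7 nodes, and the count is C_6.
C_6 = 132.

132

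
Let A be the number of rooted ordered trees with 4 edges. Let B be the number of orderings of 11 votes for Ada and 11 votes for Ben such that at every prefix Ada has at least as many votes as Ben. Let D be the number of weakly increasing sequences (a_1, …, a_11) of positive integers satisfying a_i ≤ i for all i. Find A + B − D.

14

A rooted plane tree with 4 edges has 5 nodes, and the count is C_4. So A = C_4 = 14.
Ballot sequences with n votes each where one side never trails are Dyck words, counted by C_n; here n = 11. So B = C_11 = 58786.
Such sub-staircase sequences of length n are counted by C_n; here n = 11. So D = C_11 = 58786.
A + B − D = 14 + 58786 − 58786 = 14.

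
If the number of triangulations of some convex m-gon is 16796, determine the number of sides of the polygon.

12

Triangulations of a convex m-gon are counted by C_{m−2}, and C_10 = 16796.
So m − 2 = 10, giving m = 12 sides.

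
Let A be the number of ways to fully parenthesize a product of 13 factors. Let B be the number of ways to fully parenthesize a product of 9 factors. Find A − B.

206582

Parenthesizations of m factors correspond to full binary trees with m leaves, counted by C_{m−1}; m = 13 gives C_12. So A = C_12 = 208012.
Parenthesizations of m factors correspond to full binary trees with m leaves, counted by C_{m−1}; m = 9 gives C_8. So B = C_8 = 1430.
A − B = 208012 − 1430 = 206582.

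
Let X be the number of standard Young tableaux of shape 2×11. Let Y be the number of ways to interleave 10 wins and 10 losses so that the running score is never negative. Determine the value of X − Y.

41990

Standard Young tableaux of shape 2×n are counted by C_n; here n = 11. So X = C_11 = 58786.
Reading a vote for the leader as '(' and for the other as ')' turns such a sequence into a balanced string of 10 pairs, so the count is C_10. So Y = C_10 = 16796.
X − Y = 58786 − 16796 = 41990.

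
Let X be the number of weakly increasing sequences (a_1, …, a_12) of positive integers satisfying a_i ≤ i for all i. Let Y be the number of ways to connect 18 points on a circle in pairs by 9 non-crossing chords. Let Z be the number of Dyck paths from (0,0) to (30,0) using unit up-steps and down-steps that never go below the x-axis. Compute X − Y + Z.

Such sub-staircase sequences of length n are counted by C_n; here n = 12. So X = C_12 = 208012.
Non-crossing perfect matchings of 2n points on a circle are counted by C_n; with 18 points, n = 9. So Y = C_9 = 4862.
Paths of 15 up- and 15 down-steps that never dip below the axis are Dyck paths; their count is C_15. So Z = C_15 = 9694845.
X − Y + Z = 208012 − 4862 + 9694845 = 9897995.

9897995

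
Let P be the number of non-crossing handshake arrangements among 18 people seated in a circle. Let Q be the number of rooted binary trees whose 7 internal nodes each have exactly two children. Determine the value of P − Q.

4433

Non-crossing handshake pairings of 2n people are counted by C_n; 18 people gives n = 9. So P = C_9 = 4862.
Full binary trees with n internal nodes are counted by C_n; here n = 7. So Q = C_7 = 429.
P − Q = 4862 − 429 = 4433.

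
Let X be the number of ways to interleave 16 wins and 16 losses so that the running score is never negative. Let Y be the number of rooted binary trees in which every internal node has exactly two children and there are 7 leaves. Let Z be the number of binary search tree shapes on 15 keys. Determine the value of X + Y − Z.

25662957

Reading a vote for the leader as '(' and for the other as ')' turns such a sequence into a balanced string of 16 pairs, so the count is C_16. So X = C_16 = 35357670.
A full binary tree with L leaves has L−1 internal nodes and is counted by C_{L−1}; L = 7 gives C_6. So Y = C_6 = 132.
There are C_n binary search tree shapes on n keys; with n = 15 that is C_15. So Z = C_15 = 9694845.
X + Y − Z = 35357670 + 132 − 9694845 = 25662957.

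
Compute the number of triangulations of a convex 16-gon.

2674440

The number of triangulations of a 16-gon is the Catalan number C_14 (index = sides − 2).
C_14 = 2674440.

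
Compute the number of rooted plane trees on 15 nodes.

2674440

A rooted plane tree on 15 nodes has 14 edges, and such trees are counted by C_14.
C_14 = C_13 · 2(2·13+1)/(13+2) = 742900 · 54/15 = 2674440.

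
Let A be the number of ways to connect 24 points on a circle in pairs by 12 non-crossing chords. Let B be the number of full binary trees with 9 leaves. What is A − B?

206582

Pairing 24 circle points by 12 non-crossing chords gives C_12 matchings. So A = C_12 = 208012.
A full binary tree with L leaves has L−1 internal nodes and is counted by C_{L−1}; L = 9 gives C_8. So B = C_8 = 1430.
A − B = 208012 − 1430 = 206582.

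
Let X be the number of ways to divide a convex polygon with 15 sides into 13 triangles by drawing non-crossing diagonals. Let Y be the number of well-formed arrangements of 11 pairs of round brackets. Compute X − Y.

684114

A convex 15-gon is triangulated into 13 triangles, and the number of such triangulations is the Catalan number C_{15−2} = C_13. So X = C_13 = 742900.
Balanced strings of n pairs of brackets are counted by C_n; here n = 11. So Y = C_11 = 58786.
X − Y = 742900 − 58786 = 684114.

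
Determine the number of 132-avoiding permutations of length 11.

58786

Permutations of [n] avoiding any single length-3 pattern are counted by C_n; here n = 11.
C_11 = 58786.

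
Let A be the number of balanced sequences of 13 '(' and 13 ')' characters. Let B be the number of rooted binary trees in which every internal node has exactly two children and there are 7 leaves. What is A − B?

A balanced arrangement of 13 bracket pairs is a Dyck word of semilength 13, so the count is C_13. So A = C_13 = 742900.
A full binary tree with L leaves has L−1 internal nodes and is counted by C_{L−1}; L = 7 gives C_6. So B = C_6 = 132.
A − B = 742900 − 132 = 742768.

742768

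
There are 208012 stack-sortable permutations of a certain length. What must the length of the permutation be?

12

Stack-sortable permutations of [n] are counted by C_n, and C_12 = 208012.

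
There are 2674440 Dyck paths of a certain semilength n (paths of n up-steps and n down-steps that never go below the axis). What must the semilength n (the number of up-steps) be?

Dyck paths of semilength n are counted by C_n. Since C_14 = 2674440, the index is 14.

14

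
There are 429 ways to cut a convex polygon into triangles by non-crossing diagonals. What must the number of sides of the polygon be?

9

Triangulations of a convex m-gon are counted by C_{m−2}, and C_7 = 429.
So m − 2 = 7, giving m = 9 sides.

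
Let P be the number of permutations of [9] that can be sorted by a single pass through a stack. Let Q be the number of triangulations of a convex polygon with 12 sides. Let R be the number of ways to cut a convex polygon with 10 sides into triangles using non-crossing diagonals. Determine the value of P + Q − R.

20228

Stack-sortable permutations are exactly the 231-avoiding ones, counted by C_n; here n = 9. So P = C_9 = 4862.
A convex 12-gon is triangulated into 10 triangles, and the number of such triangulations is the Catalan number C_{12−2} = C_10. So Q = C_10 = 16796.
A convex 10-gon is triangulated into 8 triangles, and the number of such triangulations is the Catalan number C_{10−2} = C_8. So R = C_8 = 1430.
P + Q − R = 4862 + 16796 − 1430 = 20228.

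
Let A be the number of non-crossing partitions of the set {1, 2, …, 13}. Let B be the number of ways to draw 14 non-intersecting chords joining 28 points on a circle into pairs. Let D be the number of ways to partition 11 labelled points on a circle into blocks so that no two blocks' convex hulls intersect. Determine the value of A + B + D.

The non-crossing partitions of [13] form a lattice of size C_13. So A = C_13 = 742900.
Pairing 28 circle points by 14 non-crossing chords gives C_14 matchings. So B = C_14 = 2674440.
Non-crossing partitions of an n-element set are counted by C_n; here n = 11. So D = C_11 = 58786.
A + B + D = 742900 + 2674440 + 58786 = 3476126.

3476126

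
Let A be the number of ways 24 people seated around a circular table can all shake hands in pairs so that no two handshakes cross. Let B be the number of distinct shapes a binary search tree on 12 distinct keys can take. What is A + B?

416024

With 24 = 2·12 people, non-crossing handshake pairings are non-crossing perfect matchings on a circle, counted by C_12. So A = C_12 = 208012.
Binary trees (left/right distinguished) on n nodes are counted by C_n; here n = 12. So B = C_12 = 208012.
A + B = 208012 + 208012 = 416024.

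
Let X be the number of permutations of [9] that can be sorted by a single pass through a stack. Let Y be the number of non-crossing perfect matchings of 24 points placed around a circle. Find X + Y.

By Knuth's characterisation, the stack-sortable permutations of length 9 are the 231-avoiders, numbering C_9. So X = C_9 = 4862.
Pairing 24 circle points by 12 non-crossing chords gives C_12 matchings. So Y = C_12 = 208012.
X + Y = 4862 + 208012 = 212874.

212874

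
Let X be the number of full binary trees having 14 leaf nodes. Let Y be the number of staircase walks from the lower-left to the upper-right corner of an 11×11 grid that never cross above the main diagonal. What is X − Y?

684114

A full binary tree with L leaves has L−1 internal nodes and is counted by C_{L−1}; L = 14 gives C_13. So X = C_13 = 742900.
Sub-diagonal monotone paths from (0,0) to (11,11) biject with Dyck paths of semilength 11, giving C_11. So Y = C_11 = 58786.
X − Y = 742900 − 58786 = 684114.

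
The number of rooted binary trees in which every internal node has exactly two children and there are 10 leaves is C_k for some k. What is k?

9

Full binary trees with 10 leaves have 10−1 = 9 internal nodes, so there are C_9 of them.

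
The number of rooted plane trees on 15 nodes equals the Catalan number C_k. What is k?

14

A rooted plane tree on 15 nodes has 14 edges, and such trees are counted by C_14.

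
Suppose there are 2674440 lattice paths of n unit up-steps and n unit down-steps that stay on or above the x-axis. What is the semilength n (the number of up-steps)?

Dyck paths of semilength n are counted by C_n. Since C_14 = 2674440, the index is 14.

14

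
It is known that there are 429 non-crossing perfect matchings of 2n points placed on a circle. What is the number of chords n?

7

Non-crossing pairings of 2n points on a circle are counted by C_n. The Catalan number equal to 429 is C_7.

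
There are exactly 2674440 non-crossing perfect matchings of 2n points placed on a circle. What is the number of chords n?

Non-crossing pairings of 2n points on a circle are counted by C_n; 2674440 = C_14.

14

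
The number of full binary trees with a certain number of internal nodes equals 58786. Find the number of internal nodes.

Full binary trees with n internal nodes are counted by C_n. Since C_11 = 58786, the index is 11.

11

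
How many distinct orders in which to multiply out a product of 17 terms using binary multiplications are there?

35357670

Parenthesizations of m factors correspond to full binary trees with m leaves, counted by C_{m−1}; m = 17 gives C_16.
C_16 = C_15 · 2(2·15+1)/(15+2) = 9694845 · 62/17 = 35357670.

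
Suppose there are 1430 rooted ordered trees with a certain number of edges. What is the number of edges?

8

Rooted ordered trees with n edges are counted by C_n, and C_8 = 1430.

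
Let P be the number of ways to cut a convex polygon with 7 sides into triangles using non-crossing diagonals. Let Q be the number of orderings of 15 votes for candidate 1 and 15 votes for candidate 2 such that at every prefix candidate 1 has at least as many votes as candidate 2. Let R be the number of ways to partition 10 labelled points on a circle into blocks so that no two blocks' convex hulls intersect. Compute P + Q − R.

A convex 7-gon is triangulated into 5 triangles, and the number of such triangulations is the Catalan number C_{7−2} = C_5. So P = C_5 = 42.
Ballot sequences with n votes each where one side never trails are Dyck words, counted by C_n; here n = 15. So Q = C_15 = 9694845.
The non-crossing partitions of [10] form a lattice of size C_10. So R = C_10 = 16796.
P + Q − R = 42 + 9694845 − 16796 = 9678091.

9678091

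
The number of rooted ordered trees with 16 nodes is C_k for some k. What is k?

15

Rooted ordered (plane) trees on m nodes have m−1 edges and are counted by C_{m−1}; m = 16 gives C_15.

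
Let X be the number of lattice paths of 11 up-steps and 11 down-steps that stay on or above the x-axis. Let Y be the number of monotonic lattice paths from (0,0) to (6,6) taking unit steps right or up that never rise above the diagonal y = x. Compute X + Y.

Dyck paths of semilength n (length 2n) are counted by C_n; here n = 11. So X = C_11 = 58786.
Monotone paths in an n×n grid that stay weakly below the diagonal are counted by C_n; here n = 6. So Y = C_6 = 132.
X + Y = 58786 + 132 = 58918.

58918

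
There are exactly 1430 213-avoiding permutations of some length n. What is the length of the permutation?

8

Permutations of [n] avoiding a fixed length-3 pattern are counted by C_n; 1430 = C_8.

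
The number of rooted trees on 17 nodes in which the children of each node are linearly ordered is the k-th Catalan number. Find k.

A rooted plane tree on 17 nodes has 16 edges, and such trees are counted by C_16.

16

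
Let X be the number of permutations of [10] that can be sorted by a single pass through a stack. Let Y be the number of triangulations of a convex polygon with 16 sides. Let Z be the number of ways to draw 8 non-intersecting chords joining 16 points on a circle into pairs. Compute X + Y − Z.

Stack-sortable permutations are exactly the 231-avoiding ones, counted by C_n; here n = 10. So X = C_10 = 16796.
Triangulations of a convex m-gon are counted by C_{m−2}; with m = 16 this is C_14. So Y = C_14 = 2674440.
Non-crossing perfect matchings of 2n points on a circle are counted by C_n; with 16 points, n = 8. So Z = C_8 = 1430.
X + Y − Z = 16796 + 2674440 − 1430 = 2689806.

2689806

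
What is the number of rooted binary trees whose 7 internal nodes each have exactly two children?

Full binary trees with n internal nodes are counted by C_n; here n = 7.
C_7 = 429.

429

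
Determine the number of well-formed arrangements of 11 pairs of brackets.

A balanced arrangement of 11 bracket pairs is a Dyck word of semilength 11, so the count is C_11.
C_11 = 58786.

58786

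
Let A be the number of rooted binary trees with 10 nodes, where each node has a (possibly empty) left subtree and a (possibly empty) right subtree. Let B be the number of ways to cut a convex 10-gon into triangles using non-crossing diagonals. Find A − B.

Binary trees (left/right distinguished) on n nodes are counted by C_n; here n = 10. So A = C_10 = 16796.
A convex 10-gon is triangulated into 8 triangles, and the number of such triangulations is the Catalan number C_{10−2} = C_8. So B = C_8 = 1430.
A − B = 16796 − 1430 = 15366.

15366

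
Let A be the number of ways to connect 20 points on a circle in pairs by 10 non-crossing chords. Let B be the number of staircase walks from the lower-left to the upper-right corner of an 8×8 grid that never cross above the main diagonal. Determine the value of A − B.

15366

Pairing 20 circle points by 10 non-crossing chords gives C_10 matchings. So A = C_10 = 16796.
Monotone paths in an n×n grid that stay weakly below the diagonal are counted by C_n; here n = 8. So B = C_8 = 1430.
A − B = 16796 − 1430 = 15366.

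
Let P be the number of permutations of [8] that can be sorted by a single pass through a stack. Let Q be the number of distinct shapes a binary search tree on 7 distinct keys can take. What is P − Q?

1001

Stack-sortable permutations are exactly the 231-avoiding ones, counted by C_n; here n = 8. So P = C_8 = 1430.
Rooted binary trees with 7 nodes (each child slot possibly empty) number C_7. So Q = C_7 = 429.
P − Q = 1430 − 429 = 1001.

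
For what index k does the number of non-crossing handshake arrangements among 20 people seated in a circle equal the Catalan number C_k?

Non-crossing handshake pairings of 2n people are counted by C_n; 20 people gives n = 10.

10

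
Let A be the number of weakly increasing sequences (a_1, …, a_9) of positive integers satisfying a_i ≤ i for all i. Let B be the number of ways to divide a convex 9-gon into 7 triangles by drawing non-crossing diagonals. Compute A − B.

4433

Such sub-staircase sequences of length n are counted by C_n; here n = 9. So A = C_9 = 4862.
Triangulations of a convex m-gon are counted by C_{m−2}; with m = 9 this is C_7. So B = C_7 = 429.
A − B = 4862 − 429 = 4433.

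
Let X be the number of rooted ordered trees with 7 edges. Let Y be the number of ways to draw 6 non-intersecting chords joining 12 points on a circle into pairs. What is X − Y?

A rooted plane tree with 7 edges has 8 nodes, and the count is C_7. So X = C_7 = 429.
Pairing 12 circle points by 6 non-crossing chords gives C_6 matchings. So Y = C_6 = 132.
X − Y = 429 − 132 = 297.

297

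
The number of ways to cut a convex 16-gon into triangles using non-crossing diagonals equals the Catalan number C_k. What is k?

Triangulations of a convex m-gon are counted by C_{m−2}; with m = 16 this is C_14.

14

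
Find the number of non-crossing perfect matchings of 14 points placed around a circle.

Pairing 14 circle points by 7 non-crossing chords gives C_7 matchings.
C_7 = C_6 · 2(2·6+1)/(6+2) = 132 · 26/8 = 429.

429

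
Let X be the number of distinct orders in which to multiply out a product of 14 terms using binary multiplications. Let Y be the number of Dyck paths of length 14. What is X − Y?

742471

Ways to associate a product of 14 factors correspond to binary trees on 14 leaves, so the count is C_13. So X = C_13 = 742900.
A Dyck path with 7 up-steps and 7 down-steps has semilength 7, so there are C_7 of them. So Y = C_7 = 429.
X − Y = 742900 − 429 = 742471.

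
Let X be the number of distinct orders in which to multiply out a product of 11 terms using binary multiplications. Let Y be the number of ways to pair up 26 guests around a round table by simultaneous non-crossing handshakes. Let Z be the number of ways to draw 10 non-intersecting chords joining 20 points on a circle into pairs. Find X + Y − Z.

Ways to associate a product of 11 factors correspond to binary trees on 11 leaves, so the count is C_10. So X = C_10 = 16796.
Non-crossing handshake pairings of 2n people are counted by C_n; 26 people gives n = 13. So Y = C_13 = 742900.
Non-crossing perfect matchings of 2n points on a circle are counted by C_n; with 20 points, n = 10. So Z = C_10 = 16796.
X + Y − Z = 16796 + 742900 − 16796 = 742900.

742900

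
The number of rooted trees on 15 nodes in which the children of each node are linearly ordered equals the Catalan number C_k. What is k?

A rooted plane tree on 15 nodes has 14 edges, and such trees are counted by C_14.

14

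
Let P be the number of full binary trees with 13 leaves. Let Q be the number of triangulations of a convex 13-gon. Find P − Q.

Full binary trees with 13 leaves have 13−1 = 12 internal nodes, so there are C_12 of them. So P = C_12 = 208012.
The number of triangulations of a 13-gon is the Catalan number C_11 (index = sides − 2). So Q = C_11 = 58786.
P − Q = 208012 − 58786 = 149226.

149226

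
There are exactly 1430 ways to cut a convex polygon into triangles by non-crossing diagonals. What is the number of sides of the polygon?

Triangulations of a convex m-gon are counted by C_{m−2}. The Catalan number equal to 1430 is C_8.
So m − 2 = 8, giving m = 10 sides.

10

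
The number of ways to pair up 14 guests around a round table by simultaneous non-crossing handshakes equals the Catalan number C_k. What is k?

7

With 14 = 2·7 people, non-crossing handshake pairings are non-crossing perfect matchings on a circle, counted by C_7.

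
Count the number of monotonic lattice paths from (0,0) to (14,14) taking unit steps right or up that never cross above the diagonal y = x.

Sub-diagonal monotone paths from (0,0) to (14,14) biject with Dyck paths of semilength 14, giving C_14.
C_14 = C_13 · 2(2·13+1)/(13+2) = 742900 · 54/15 = 2674440.

2674440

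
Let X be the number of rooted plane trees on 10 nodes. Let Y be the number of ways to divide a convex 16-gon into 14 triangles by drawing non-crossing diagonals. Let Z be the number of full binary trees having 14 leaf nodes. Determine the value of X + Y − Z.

Rooted ordered (plane) trees on m nodes have m−1 edges and are counted by C_{m−1}; m = 10 gives C_9. So X = C_9 = 4862.
The number of triangulations of a 16-gon is the Catalan number C_14 (index = sides − 2). So Y = C_14 = 2674440.
Full binary trees with 14 leaves have 14−1 = 13 internal nodes, so there are C_13 of them. So Z = C_13 = 742900.
X + Y − Z = 4862 + 2674440 − 742900 = 1936402.

1936402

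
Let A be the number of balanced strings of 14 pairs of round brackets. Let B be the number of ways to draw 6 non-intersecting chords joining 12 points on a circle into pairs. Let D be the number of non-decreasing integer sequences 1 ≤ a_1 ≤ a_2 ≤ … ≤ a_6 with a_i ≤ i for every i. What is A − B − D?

2674176

Balanced strings of n pairs of brackets are counted by C_n; here n = 14. So A = C_14 = 2674440.
Pairing 12 circle points by 6 non-crossing chords gives C_6 matchings. So B = C_6 = 132.
Weakly increasing sequences with a_i ≤ i biject with Dyck paths of semilength 6, so there are C_6. So D = C_6 = 132.
A − B − D = 2674440 − 132 − 132 = 2674176.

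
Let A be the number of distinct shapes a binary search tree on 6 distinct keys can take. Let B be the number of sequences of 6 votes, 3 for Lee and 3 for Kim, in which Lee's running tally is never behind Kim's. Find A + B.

Rooted binary trees with 6 nodes (each child slot possibly empty) number C_6. So A = C_6 = 132.
Ballot sequences with n votes each where one side never trails are Dyck words, counted by C_n; here n = 3. So B = C_3 = 5.
A + B = 132 + 5 = 137.

137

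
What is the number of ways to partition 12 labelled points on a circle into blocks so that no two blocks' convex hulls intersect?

The non-crossing partitions of [12] form a lattice of size C_12.
C_12 = C_11 · 2(2·11+1)/(11+2) = 58786 · 46/13 = 208012.

208012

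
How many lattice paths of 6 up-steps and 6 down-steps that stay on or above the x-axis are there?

132

Paths of 6 up- and 6 down-steps that never dip below the axis are Dyck paths; their count is C_6.
C_6 = C_5 · 2(2·5+1)/(5+2) = 42 · 22/7 = 132.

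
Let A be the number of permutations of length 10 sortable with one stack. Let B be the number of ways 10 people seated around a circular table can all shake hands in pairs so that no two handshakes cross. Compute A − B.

Stack-sortable permutations are exactly the 231-avoiding ones, counted by C_n; here n = 10. So A = C_10 = 16796.
Non-crossing handshake pairings of 2n people are counted by C_n; 10 people gives n = 5. So B = C_5 = 42.
A − B = 16796 − 42 = 16754.

16754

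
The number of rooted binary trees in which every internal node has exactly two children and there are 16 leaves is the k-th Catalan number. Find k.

A full binary tree with L leaves has L−1 internal nodes and is counted by C_{L−1}; L = 16 gives C_15.

15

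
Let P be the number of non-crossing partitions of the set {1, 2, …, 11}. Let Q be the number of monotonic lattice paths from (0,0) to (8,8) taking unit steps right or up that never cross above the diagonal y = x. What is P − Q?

Non-crossing partitions of an n-element set are counted by C_n; here n = 11. So P = C_11 = 58786.
Sub-diagonal monotone paths from (0,0) to (8,8) biject with Dyck paths of semilength 8, giving C_8. So Q = C_8 = 1430.
P − Q = 58786 − 1430 = 57356.

57356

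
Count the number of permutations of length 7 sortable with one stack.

By Knuth's characterisation, the stack-sortable permutations of length 7 are the 231-avoiders, numbering C_7.
C_7 = 429.

429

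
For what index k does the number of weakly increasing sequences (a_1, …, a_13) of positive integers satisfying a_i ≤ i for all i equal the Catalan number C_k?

Weakly increasing sequences with a_i ≤ i biject with Dyck paths of semilength 13, so there are C_13.

13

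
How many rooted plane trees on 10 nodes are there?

A rooted plane tree on 10 nodes has 9 edges, and such trees are counted by C_9.
C_9 = C(18,9)/10 = 48620/10 = 4862.

4862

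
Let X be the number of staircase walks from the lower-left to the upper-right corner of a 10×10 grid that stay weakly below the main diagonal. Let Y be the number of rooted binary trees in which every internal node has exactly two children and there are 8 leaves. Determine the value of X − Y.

Monotone paths in an n×n grid that stay weakly below the diagonal are counted by C_n; here n = 10. So X = C_10 = 16796.
Full binary trees with 8 leaves have 8−1 = 7 internal nodes, so there are C_7 of them. So Y = C_7 = 429.
X − Y = 16796 − 429 = 16367.

16367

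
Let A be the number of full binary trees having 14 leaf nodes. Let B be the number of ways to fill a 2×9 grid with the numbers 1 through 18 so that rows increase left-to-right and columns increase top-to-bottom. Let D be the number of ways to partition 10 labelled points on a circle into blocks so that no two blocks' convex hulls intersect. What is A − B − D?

721242

Full binary trees with 14 leaves have 14−1 = 13 internal nodes, so there are C_13 of them. So A = C_13 = 742900.
By the hook-length formula (or a Dyck-path bijection), SYT of shape 2×9 number C_9. So B = C_9 = 4862.
The non-crossing partitions of [10] form a lattice of size C_10. So D = C_10 = 16796.
A − B − D = 742900 − 4862 − 16796 = 721242.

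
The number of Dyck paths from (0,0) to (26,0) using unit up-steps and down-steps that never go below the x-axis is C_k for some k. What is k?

A Dyck path with 13 up-steps and 13 down-steps has semilength 13, so there are C_13 of them.

13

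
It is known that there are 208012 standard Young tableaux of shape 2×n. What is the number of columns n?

12

Standard Young tableaux of shape 2×n are counted by C_n. The Catalan number equal to 208012 is C_12.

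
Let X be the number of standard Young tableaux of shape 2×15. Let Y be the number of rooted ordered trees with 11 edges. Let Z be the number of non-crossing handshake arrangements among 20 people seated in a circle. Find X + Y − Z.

Standard Young tableaux of shape 2×n are counted by C_n; here n = 15. So X = C_15 = 9694845.
Rooted ordered trees with n edges are counted by C_n; here n = 11. So Y = C_11 = 58786.
Non-crossing handshake pairings of 2n people are counted by C_n; 20 people gives n = 10. So Z = C_10 = 16796.
X + Y − Z = 9694845 + 58786 − 16796 = 9736835.

9736835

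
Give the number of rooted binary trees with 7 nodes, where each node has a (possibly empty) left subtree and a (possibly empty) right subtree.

Binary trees (left/right distinguished) on n nodes are counted by C_n; here n = 7.
C_7 = C_6 · 2(2·6+1)/(6+2) = 132 · 26/8 = 429.

429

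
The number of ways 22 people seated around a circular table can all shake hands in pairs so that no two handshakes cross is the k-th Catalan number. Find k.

With 22 = 2·11 people, non-crossing handshake pairings are non-crossing perfect matchings on a circle, counted by C_11.

11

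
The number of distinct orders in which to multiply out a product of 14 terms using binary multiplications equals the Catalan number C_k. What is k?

13

Parenthesizations of m factors correspond to full binary trees with m leaves, counted by C_{m−1}; m = 14 gives C_13.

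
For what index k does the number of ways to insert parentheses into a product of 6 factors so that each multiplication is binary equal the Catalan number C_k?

Parenthesizations of m factors correspond to full binary trees with m leaves, counted by C_{m−1}; m = 6 gives C_5.

5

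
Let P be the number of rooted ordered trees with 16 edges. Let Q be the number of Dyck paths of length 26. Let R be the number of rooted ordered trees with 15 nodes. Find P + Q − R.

Rooted ordered trees with n edges are counted by C_n; here n = 16. So P = C_16 = 35357670.
Dyck paths of semilength n (length 2n) are counted by C_n; here n = 13. So Q = C_13 = 742900.
A rooted plane tree on 15 nodes has 14 edges, and such trees are counted by C_14. So R = C_14 = 2674440.
P + Q − R = 35357670 + 742900 − 2674440 = 33426130.

33426130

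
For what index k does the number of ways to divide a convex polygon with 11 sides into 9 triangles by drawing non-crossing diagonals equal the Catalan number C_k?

9

A convex 11-gon is triangulated into 9 triangles, and the number of such triangulations is the Catalan number C_{11−2} = C_9.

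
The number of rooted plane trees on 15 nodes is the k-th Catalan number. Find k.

A rooted plane tree on 15 nodes has 14 edges, and such trees are counted by C_14.

14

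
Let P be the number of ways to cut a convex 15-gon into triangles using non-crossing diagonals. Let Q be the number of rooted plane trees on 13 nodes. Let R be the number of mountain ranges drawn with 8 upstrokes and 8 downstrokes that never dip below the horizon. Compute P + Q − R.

The number of triangulations of a 15-gon is the Catalan number C_13 (index = sides − 2). So P = C_13 = 742900.
A rooted plane tree on 13 nodes has 12 edges, and such trees are counted by C_12. So Q = C_12 = 208012.
Paths of 8 up- and 8 down-steps that never dip below the axis are Dyck paths; their count is C_8. So R = C_8 = 1430.
P + Q − R = 742900 + 208012 − 1430 = 949482.

949482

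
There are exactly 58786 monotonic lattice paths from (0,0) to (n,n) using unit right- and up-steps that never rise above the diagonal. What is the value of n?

Such diagonal-avoiding paths in an n×n grid are counted by C_n. The Catalan number equal to 58786 is C_11.

11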